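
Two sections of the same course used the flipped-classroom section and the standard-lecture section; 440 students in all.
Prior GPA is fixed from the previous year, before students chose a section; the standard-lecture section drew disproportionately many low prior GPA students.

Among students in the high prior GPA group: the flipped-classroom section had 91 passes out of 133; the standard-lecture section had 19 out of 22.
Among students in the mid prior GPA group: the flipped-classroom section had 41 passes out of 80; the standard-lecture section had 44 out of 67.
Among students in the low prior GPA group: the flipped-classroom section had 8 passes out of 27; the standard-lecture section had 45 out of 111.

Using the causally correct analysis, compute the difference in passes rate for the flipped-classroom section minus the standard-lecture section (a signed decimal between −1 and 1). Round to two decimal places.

-0.15

the standard-lecture section is higher inside every prior GPA band stratum but the flipped-classroom section is higher in aggregate. Whether to stratify depends on how prior GPA band relates to the teaching method.
The imbalance in prior GPA band arose from how students were allocated, not from anything the teaching method did; and prior GPA band independently affects the outcome. The pooled gap is confounded — condition on prior GPA band.
Adjusting over the population distribution of prior GPA band: 0.352·(0.684−0.864) + 0.334·(0.512−0.657) + 0.314·(0.296−0.405) = -0.146.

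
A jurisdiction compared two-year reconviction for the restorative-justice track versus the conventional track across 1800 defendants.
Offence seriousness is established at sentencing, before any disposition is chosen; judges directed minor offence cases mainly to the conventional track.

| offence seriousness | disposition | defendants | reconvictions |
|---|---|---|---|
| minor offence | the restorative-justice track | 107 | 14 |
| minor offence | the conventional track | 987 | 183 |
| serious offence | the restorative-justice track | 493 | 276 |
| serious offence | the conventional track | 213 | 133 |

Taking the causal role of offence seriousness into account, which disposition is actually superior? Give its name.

Offence seriousness is set before the disposition has any effect — it is not caused by the disposition — and it independently drives the outcome. That makes it a confounder, so the causal comparison is within offence seriousness levels.
Within each level — minor offence: 13.1% vs 18.5%; serious offence: 56.0% vs 62.4% — the restorative-justice track is lower every time.

the restorative-justice track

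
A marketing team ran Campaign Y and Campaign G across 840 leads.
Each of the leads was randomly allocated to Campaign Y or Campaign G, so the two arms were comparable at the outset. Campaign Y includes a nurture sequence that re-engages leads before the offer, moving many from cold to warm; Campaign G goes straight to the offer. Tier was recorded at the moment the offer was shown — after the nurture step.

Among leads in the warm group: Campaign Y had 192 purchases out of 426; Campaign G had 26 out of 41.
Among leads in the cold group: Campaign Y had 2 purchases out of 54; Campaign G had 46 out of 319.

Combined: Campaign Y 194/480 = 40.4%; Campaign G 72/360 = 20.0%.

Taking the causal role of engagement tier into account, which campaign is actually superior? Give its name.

Engagement tier here is a post-treatment variable shaped by the campaign; conditioning on it would introduce bias rather than remove it. The overall comparison is the causal one.
Pooled: Campaign Y 40.4% vs Campaign G 20.0%; Campaign Y is higher overall.

Campaign Y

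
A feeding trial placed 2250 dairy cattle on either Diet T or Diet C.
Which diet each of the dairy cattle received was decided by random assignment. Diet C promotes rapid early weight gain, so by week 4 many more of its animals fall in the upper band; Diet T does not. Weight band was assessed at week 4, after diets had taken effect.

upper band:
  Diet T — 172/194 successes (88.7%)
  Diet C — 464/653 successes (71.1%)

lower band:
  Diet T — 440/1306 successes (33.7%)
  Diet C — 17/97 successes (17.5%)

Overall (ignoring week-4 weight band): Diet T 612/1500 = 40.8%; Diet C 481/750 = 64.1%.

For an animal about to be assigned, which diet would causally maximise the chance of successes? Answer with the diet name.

The stratified and pooled comparisons disagree (Diet T wins within each week-4 weight band; Diet C wins overall), so the answer turns on the causal role of week-4 weight band.
Because the diet influences week-4 weight band, week-4 weight band is a post-treatment mediator, not a confounder. Stratifying on it would bias the estimate; the causal effect is the crude pooled difference.
Pooled: Diet T 40.8% vs Diet C 64.1%; Diet C is higher overall.

Diet C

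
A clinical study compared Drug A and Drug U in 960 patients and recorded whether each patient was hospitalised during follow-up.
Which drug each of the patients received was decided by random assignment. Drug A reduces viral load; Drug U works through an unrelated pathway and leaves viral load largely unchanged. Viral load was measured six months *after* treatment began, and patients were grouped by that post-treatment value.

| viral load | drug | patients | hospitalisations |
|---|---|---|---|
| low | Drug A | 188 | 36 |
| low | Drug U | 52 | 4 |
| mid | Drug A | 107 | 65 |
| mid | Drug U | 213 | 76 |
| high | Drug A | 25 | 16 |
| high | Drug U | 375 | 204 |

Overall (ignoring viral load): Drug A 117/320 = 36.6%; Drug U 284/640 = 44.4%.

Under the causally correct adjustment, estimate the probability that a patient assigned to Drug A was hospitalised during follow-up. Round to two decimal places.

0.37

The viral load-specific comparison favours Drug U throughout, but the pooled figures favour Drug A. The question is whether to condition on viral load.
Stratifying would compare drugs among patients the drugs themselves sorted into viral load groups — a form of selection on an intermediate. The unconditioned pooled rates give the total causal effect.
So P(outcome | do(Drug A)) is just the pooled rate for Drug A: 117/320 = 0.366.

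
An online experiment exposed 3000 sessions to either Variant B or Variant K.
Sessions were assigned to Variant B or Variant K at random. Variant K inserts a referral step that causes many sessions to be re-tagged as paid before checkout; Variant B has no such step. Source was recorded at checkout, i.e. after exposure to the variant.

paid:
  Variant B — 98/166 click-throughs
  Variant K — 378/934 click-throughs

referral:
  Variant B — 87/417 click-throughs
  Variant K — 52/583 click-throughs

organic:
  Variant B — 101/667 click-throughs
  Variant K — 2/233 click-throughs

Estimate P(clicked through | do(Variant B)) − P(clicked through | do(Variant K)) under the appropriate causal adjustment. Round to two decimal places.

-0.02

Variant B is higher inside every traffic source stratum but Variant K is higher in aggregate. Whether to stratify depends on how traffic source relates to the variant.
Because the variant influences traffic source, traffic source is a post-treatment mediator, not a confounder. Stratifying on it would bias the estimate; the causal effect is the crude pooled difference.
The causal difference is the pooled difference: 0.229 − 0.247 = -0.018.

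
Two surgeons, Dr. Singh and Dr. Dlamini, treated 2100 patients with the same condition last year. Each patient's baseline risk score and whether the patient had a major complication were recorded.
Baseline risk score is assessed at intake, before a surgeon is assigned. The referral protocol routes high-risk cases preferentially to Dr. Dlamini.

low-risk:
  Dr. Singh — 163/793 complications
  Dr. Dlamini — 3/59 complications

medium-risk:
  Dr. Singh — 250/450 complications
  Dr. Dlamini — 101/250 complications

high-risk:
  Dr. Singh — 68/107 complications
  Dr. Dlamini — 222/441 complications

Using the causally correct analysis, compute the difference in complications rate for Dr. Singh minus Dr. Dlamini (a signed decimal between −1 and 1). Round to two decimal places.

+0.15

Baseline risk score satisfies the back-door criterion: it is not a descendant of the surgeon, and it blocks the spurious path from surgeon to outcome. Adjusting for it (i.e., using the within-baseline risk score rates) gives the causal effect.
Adjusting over the population distribution of baseline risk score: 0.406·(0.206−0.051) + 0.333·(0.556−0.404) + 0.261·(0.636−0.503) = +0.148.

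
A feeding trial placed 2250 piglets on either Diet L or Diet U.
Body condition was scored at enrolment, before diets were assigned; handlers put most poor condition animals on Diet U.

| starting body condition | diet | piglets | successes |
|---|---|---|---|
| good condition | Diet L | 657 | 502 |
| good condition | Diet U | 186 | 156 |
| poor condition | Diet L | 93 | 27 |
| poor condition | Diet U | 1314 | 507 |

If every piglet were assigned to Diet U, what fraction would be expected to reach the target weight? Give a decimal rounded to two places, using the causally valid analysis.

0.56

The imbalance in starting body condition arose from how piglets were allocated, not from anything the diet did; and starting body condition independently affects the outcome. The pooled gap is confounded — condition on starting body condition.
Standardising Diet U to the population starting body condition mix: 0.375·156/186 + 0.625·507/1314 = 0.556.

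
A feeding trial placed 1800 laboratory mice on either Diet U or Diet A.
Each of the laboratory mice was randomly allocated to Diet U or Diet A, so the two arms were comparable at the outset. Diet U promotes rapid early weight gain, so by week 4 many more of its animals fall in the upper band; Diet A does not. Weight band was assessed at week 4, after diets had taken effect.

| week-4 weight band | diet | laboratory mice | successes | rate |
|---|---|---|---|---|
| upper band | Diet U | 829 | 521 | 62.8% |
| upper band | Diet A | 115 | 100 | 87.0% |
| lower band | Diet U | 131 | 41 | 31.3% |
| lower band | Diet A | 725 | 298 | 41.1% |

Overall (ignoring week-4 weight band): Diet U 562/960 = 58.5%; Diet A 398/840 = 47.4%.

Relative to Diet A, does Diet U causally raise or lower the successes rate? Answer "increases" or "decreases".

Week-4 weight band is recorded after the diet and is itself shifted by it — it sits on the causal path from diet to outcome. Conditioning on a mediator would strip out part of the effect we want; the pooled comparison gives the total causal effect.
Pooled: Diet U 58.5% vs Diet A 47.4%; Diet U is higher overall.

increases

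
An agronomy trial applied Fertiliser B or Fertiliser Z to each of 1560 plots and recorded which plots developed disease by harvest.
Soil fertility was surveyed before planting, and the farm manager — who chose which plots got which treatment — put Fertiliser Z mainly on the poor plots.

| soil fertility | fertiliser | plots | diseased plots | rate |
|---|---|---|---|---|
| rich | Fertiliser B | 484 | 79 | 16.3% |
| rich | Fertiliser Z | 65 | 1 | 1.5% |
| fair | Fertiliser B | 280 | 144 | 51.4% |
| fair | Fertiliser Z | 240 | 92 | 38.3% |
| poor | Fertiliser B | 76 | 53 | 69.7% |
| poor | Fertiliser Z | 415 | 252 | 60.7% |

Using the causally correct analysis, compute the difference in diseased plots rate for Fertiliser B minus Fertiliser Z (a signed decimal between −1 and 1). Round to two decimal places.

+0.12

Since soil fertility is a pre-existing factor (not a product of the fertiliser) and it affects the outcome on its own, it is a confounder. The stratified rates, not the pooled rate, identify the causal effect.
Adjusting over the population distribution of soil fertility: 0.352·(0.163−0.015) + 0.333·(0.514−0.383) + 0.315·(0.697−0.607) = +0.124.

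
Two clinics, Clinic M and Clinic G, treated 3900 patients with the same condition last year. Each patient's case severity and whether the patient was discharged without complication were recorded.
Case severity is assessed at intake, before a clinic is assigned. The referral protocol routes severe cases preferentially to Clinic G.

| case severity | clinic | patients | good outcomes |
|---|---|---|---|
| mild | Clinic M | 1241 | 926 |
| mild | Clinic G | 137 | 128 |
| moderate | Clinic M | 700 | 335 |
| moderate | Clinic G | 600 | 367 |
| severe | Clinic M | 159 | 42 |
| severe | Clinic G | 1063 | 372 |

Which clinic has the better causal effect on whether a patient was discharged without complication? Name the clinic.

Clinic G

Here case severity is a common cause — it drives both which clinic a case falls under and the outcome. The crude comparison mixes populations; the stratum-specific rates are the causally relevant ones.
Within each level — mild: 74.6% vs 93.4%; moderate: 47.9% vs 61.2%; severe: 26.4% vs 35.0% — Clinic G is higher every time.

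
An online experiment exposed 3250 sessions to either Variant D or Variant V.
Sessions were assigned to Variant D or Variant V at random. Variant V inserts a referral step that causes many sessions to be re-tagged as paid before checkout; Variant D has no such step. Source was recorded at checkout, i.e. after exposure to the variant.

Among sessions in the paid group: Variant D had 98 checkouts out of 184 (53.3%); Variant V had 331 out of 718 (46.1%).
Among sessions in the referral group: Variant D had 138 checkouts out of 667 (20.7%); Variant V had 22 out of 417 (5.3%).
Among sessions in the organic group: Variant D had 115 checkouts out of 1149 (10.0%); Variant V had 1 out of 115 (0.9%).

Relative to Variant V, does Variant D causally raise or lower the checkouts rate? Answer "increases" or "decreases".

decreases

The distribution of traffic source is itself part of what the variant does — it is an intermediate outcome. Holding it fixed would remove that part of the effect; the total effect is the pooled difference.
Pooled: Variant D 17.5% vs Variant V 28.3%; Variant V is higher overall.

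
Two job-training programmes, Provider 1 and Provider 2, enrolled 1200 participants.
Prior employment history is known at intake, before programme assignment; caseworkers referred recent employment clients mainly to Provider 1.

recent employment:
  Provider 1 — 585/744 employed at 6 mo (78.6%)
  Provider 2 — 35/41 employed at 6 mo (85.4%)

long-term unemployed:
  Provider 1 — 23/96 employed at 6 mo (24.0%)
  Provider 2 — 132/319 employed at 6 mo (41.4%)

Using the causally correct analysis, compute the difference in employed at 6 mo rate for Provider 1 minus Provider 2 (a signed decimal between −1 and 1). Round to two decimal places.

-0.10

Within every prior employment history level Provider 2 has the higher rate, yet pooled Provider 1 does — Simpson's reversal.
The imbalance in prior employment history arose from how participants were allocated, not from anything the programme did; and prior employment history independently affects the outcome. The pooled gap is confounded — condition on prior employment history.
Adjusting over the population distribution of prior employment history: 0.654·(0.786−0.854) + 0.346·(0.240−0.414) = -0.104.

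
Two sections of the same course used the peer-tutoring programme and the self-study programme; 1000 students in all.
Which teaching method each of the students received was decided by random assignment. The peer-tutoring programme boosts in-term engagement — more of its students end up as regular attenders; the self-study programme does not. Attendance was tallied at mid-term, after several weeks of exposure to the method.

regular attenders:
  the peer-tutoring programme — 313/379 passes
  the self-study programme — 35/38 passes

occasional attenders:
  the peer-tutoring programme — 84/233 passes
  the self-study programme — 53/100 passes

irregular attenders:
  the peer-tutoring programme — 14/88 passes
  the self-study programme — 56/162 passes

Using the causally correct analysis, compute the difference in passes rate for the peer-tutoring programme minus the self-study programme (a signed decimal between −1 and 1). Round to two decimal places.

Mid-term attendance is recorded after the teaching method and is itself shifted by it — it sits on the causal path from teaching method to outcome. Conditioning on a mediator would strip out part of the effect we want; the pooled comparison gives the total causal effect.
The causal difference is the pooled difference: 0.587 − 0.480 = +0.107.

+0.11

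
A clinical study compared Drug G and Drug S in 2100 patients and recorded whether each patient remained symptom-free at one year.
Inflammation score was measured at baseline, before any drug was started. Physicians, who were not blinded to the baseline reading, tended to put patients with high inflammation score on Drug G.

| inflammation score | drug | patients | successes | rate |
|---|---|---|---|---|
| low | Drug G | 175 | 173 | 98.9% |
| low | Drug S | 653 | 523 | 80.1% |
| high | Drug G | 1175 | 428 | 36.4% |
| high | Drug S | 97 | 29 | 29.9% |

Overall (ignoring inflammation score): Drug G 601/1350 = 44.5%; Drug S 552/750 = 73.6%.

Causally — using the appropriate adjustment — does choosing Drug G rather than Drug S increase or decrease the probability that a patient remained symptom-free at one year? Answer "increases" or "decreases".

increases

Here inflammation score is a common cause — it drives both which drug a case falls under and the outcome. The crude comparison mixes populations; the stratum-specific rates are the causally relevant ones.
Within each level — low: 98.9% vs 80.1%; high: 36.4% vs 29.9% — Drug G is higher every time.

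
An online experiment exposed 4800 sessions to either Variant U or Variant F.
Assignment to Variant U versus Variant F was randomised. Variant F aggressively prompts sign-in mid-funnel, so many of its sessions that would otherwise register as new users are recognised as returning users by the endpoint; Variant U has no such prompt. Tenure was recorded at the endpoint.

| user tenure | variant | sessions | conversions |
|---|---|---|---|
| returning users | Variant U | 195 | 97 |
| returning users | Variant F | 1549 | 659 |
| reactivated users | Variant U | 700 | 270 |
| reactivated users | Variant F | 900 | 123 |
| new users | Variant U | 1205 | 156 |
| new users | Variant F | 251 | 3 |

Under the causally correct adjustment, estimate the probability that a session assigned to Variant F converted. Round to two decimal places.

0.29

Because the variant influences user tenure, user tenure is a post-treatment mediator, not a confounder. Stratifying on it would bias the estimate; the causal effect is the crude pooled difference.
So P(outcome | do(Variant F)) is just the pooled rate for Variant F: 785/2700 = 0.291.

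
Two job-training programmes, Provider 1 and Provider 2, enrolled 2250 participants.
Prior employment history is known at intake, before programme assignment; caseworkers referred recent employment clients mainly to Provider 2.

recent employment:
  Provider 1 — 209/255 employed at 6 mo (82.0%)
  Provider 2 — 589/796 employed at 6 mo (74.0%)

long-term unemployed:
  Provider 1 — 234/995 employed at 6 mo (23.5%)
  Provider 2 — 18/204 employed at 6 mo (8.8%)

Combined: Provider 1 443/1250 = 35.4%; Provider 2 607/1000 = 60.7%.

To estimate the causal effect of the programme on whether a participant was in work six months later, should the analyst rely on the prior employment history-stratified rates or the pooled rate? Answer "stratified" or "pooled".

Prior employment history satisfies the back-door criterion: it is not a descendant of the programme, and it blocks the spurious path from programme to outcome. Adjusting for it (i.e., using the within-prior employment history rates) gives the causal effect.
Within each level — recent employment: 82.0% vs 74.0%; long-term unemployed: 23.5% vs 8.8% — Provider 1 is higher every time.

stratified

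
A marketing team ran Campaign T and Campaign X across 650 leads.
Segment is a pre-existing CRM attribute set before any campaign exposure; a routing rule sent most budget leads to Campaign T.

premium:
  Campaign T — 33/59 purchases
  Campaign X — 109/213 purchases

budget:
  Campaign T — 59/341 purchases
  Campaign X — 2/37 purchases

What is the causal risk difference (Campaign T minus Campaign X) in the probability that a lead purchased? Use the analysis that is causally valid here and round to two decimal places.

Within every customer segment level Campaign T has the higher rate, yet pooled Campaign X does — Simpson's reversal.
Nothing the campaign does changes customer segment; the imbalance is an allocation artefact. With customer segment also predicting the outcome, the pooled figure is confounded, and the within-stratum comparison is the causal one.
Adjusting over the population distribution of customer segment: 0.418·(0.559−0.512) + 0.582·(0.173−0.054) = +0.089.

+0.09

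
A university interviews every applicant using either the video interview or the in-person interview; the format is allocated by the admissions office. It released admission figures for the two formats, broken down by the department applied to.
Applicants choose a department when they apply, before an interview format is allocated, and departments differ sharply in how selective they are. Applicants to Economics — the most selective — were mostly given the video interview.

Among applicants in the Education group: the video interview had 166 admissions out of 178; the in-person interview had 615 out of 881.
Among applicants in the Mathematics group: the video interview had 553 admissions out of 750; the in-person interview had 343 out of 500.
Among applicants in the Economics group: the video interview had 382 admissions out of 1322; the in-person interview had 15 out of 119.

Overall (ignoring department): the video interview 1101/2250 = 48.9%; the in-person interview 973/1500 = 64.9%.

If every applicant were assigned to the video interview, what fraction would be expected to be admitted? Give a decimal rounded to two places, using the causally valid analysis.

Nothing the interview format does changes department; the imbalance is an allocation artefact. With department also predicting the outcome, the pooled figure is confounded, and the within-stratum comparison is the causal one.
Standardising the video interview to the population department mix: 0.282·166/178 + 0.333·553/750 + 0.384·382/1322 = 0.620.

0.62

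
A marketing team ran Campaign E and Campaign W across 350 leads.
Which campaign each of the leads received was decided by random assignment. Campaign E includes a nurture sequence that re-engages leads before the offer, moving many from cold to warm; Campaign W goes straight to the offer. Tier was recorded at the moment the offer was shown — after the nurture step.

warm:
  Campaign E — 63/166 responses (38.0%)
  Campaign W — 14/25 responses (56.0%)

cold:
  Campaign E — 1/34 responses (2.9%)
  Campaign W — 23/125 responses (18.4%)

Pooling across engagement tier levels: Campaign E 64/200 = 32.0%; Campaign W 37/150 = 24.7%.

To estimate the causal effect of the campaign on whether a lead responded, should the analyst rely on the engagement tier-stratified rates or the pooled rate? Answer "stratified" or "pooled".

pooled

Campaign W is higher inside every engagement tier stratum but Campaign E is higher in aggregate. Whether to stratify depends on how engagement tier relates to the campaign.
Engagement tier lies on the pathway campaign → engagement tier → outcome, so adjusting for it blocks the indirect effect. For the total causal effect of campaign, use the unadjusted pooled rates.
Pooled: Campaign E 32.0% vs Campaign W 24.7%; Campaign E is higher overall.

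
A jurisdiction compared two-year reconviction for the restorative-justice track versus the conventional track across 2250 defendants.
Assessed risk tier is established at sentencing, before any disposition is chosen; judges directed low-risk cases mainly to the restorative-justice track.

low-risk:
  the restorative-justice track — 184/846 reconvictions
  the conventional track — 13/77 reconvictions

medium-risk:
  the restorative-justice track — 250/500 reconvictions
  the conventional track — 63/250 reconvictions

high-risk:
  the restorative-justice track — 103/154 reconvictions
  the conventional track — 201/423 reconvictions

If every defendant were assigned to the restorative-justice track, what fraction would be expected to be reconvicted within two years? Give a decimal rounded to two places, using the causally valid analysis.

The assessed risk tier-specific comparison favours the conventional track throughout, but the pooled figures favour the restorative-justice track. The question is whether to condition on assessed risk tier.
Assessed risk tier differs across dispositions for reasons unrelated to any effect of the disposition itself, and it separately predicts the outcome — a classic confounder. We must compare within assessed risk tier levels.
Standardising the restorative-justice track to the population assessed risk tier mix: 0.410·184/846 + 0.333·250/500 + 0.256·103/154 = 0.427.

0.43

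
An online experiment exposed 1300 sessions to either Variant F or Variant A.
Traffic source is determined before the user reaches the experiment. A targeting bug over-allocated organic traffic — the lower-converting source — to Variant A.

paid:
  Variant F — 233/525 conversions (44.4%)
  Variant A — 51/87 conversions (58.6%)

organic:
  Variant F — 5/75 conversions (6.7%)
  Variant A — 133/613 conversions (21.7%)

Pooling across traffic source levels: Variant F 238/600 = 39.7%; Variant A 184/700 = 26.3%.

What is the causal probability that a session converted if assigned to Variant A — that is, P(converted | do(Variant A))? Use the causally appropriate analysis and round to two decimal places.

Traffic source satisfies the back-door criterion: it is not a descendant of the variant, and it blocks the spurious path from variant to outcome. Adjusting for it (i.e., using the within-traffic source rates) gives the causal effect.
Standardising Variant A to the population traffic source mix: 0.471·51/87 + 0.529·133/613 = 0.391.

0.39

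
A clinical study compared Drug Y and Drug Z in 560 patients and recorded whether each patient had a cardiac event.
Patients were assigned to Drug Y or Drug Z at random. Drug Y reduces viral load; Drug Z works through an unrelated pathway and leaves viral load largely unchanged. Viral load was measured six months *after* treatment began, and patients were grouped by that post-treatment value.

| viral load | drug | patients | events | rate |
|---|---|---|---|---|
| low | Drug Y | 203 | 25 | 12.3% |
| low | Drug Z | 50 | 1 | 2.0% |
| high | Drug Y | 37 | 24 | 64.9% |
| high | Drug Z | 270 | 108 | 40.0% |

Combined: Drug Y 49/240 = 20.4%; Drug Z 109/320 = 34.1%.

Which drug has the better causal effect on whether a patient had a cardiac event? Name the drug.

Drug Y

Within every viral load level Drug Z has the lower rate, yet pooled Drug Y does — Simpson's reversal.
Stratifying would compare drugs among patients the drugs themselves sorted into viral load groups — a form of selection on an intermediate. The unconditioned pooled rates give the total causal effect.
Pooled: Drug Y 20.4% vs Drug Z 34.1%; Drug Y is lower overall.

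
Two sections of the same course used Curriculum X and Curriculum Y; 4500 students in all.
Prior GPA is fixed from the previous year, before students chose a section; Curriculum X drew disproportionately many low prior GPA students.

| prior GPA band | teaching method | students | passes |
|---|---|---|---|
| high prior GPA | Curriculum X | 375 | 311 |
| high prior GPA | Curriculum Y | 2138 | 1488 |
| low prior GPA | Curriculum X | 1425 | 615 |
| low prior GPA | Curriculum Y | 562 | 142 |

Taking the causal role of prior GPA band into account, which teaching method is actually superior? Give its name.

Curriculum X

Within every prior GPA band level Curriculum X has the higher rate, yet pooled Curriculum Y does — Simpson's reversal.
Prior GPA band is set before the teaching method has any effect — it is not caused by the teaching method — and it independently drives the outcome. That makes it a confounder, so the causal comparison is within prior GPA band levels.
Within each level — high prior GPA: 82.9% vs 69.6%; low prior GPA: 43.2% vs 25.3% — Curriculum X is higher every time.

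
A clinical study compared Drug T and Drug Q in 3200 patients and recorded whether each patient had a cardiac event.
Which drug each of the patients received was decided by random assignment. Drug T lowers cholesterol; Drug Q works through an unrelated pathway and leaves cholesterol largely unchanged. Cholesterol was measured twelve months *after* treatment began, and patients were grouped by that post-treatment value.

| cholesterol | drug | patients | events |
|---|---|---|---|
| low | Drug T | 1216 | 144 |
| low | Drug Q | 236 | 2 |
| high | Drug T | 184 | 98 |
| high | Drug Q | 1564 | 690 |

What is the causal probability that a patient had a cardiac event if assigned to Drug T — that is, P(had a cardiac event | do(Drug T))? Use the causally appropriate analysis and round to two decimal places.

Cholesterol lies on the pathway drug → cholesterol → outcome, so adjusting for it blocks the indirect effect. For the total causal effect of drug, use the unadjusted pooled rates.
So P(outcome | do(Drug T)) is just the pooled rate for Drug T: 242/1400 = 0.173.

0.17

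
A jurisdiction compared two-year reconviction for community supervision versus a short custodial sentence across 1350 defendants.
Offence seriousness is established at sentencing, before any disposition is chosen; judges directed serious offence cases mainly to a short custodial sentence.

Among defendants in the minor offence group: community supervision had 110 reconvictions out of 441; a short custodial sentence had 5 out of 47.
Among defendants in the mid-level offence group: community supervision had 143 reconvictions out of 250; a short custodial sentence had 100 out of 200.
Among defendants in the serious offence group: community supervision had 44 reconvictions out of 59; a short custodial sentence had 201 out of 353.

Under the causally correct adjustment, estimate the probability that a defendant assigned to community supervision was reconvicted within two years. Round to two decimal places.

0.51

Within every offence seriousness level a short custodial sentence has the lower rate, yet pooled community supervision does — Simpson's reversal.
Here offence seriousness is a common cause — it drives both which disposition a case falls under and the outcome. The crude comparison mixes populations; the stratum-specific rates are the causally relevant ones.
Standardising community supervision to the population offence seriousness mix: 0.361·110/441 + 0.333·143/250 + 0.305·44/59 = 0.508.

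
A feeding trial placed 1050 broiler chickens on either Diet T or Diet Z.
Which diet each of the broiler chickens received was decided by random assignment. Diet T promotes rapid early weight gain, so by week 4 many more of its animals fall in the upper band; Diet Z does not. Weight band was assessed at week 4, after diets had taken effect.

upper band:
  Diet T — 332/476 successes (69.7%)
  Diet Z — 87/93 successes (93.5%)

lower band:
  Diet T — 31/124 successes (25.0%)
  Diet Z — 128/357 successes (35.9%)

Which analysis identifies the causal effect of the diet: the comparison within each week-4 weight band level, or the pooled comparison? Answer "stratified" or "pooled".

pooled

Stratifying would compare diets among broiler chickens the diets themselves sorted into week-4 weight band groups — a form of selection on an intermediate. The unconditioned pooled rates give the total causal effect.
Pooled: Diet T 60.5% vs Diet Z 47.8%; Diet T is higher overall.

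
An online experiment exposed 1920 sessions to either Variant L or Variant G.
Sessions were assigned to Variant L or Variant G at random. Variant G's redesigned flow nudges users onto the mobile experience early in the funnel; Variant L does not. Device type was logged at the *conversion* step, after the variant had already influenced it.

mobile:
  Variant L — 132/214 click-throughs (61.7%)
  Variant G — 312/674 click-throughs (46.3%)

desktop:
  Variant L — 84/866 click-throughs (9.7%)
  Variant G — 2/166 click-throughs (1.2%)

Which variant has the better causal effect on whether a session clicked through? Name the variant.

Variant G

The stratified and pooled comparisons disagree (Variant L wins within each device type; Variant G wins overall), so the answer turns on the causal role of device type.
The distribution of device type is itself part of what the variant does — it is an intermediate outcome. Holding it fixed would remove that part of the effect; the total effect is the pooled difference.
Pooled: Variant L 20.0% vs Variant G 37.4%; Variant G is higher overall.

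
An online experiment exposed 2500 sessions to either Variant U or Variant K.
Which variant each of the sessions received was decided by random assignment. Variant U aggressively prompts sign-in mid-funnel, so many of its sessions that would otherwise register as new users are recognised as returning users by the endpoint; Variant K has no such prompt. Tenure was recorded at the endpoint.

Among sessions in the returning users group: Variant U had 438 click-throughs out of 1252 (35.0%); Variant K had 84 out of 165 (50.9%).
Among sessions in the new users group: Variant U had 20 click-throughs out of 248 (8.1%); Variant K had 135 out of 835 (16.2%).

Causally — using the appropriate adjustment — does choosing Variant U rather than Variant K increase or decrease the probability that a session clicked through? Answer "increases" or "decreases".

Stratifying would compare variants among sessions the variants themselves sorted into user tenure groups — a form of selection on an intermediate. The unconditioned pooled rates give the total causal effect.
Pooled: Variant U 30.5% vs Variant K 21.9%; Variant U is higher overall.

increases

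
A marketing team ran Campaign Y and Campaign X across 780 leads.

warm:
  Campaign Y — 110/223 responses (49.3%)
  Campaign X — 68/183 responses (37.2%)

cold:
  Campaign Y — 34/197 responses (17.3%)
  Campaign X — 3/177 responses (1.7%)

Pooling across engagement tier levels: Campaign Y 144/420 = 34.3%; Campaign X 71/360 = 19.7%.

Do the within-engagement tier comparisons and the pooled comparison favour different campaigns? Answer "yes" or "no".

Within each engagement tier level (warm 49.3% vs 37.2%; cold 17.3% vs 1.7%), Campaign Y has the higher rate every time. Pooled: 34.3% vs 19.7% — Campaign Y has the higher rate overall. They agree.

no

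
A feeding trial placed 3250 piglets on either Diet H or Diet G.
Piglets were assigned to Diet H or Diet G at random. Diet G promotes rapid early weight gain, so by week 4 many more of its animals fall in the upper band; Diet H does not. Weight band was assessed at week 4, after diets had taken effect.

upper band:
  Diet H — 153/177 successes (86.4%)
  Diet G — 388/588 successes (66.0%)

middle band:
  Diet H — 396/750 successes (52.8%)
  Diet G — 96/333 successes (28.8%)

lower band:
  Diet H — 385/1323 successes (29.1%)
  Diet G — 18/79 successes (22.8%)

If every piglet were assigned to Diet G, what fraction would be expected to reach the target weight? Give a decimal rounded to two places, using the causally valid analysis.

0.50

Stratifying would compare diets among piglets the diets themselves sorted into week-4 weight band groups — a form of selection on an intermediate. The unconditioned pooled rates give the total causal effect.
So P(outcome | do(Diet G)) is just the pooled rate for Diet G: 502/1000 = 0.502.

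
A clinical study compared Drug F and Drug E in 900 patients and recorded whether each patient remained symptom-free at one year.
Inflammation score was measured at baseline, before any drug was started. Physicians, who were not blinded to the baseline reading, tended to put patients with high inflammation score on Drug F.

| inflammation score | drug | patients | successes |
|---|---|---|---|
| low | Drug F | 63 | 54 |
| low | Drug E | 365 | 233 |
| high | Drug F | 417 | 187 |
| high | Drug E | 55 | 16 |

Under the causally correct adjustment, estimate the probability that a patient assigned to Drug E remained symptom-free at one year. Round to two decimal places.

Inflammation score differs across drugs for reasons unrelated to any effect of the drug itself, and it separately predicts the outcome — a classic confounder. We must compare within inflammation score levels.
Standardising Drug E to the population inflammation score mix: 0.476·233/365 + 0.524·16/55 = 0.456.

0.46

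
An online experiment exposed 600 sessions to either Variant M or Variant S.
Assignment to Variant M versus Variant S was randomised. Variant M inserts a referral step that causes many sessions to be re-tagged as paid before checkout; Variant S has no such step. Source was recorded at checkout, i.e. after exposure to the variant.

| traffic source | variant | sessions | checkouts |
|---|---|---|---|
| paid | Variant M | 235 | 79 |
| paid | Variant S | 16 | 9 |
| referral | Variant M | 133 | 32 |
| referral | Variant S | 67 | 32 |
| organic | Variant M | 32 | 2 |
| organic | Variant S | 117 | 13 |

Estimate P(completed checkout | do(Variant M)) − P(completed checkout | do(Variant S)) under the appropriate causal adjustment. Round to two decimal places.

Traffic source here is a post-treatment variable shaped by the variant; conditioning on it would introduce bias rather than remove it. The overall comparison is the causal one.
The causal difference is the pooled difference: 0.282 − 0.270 = +0.013.

+0.01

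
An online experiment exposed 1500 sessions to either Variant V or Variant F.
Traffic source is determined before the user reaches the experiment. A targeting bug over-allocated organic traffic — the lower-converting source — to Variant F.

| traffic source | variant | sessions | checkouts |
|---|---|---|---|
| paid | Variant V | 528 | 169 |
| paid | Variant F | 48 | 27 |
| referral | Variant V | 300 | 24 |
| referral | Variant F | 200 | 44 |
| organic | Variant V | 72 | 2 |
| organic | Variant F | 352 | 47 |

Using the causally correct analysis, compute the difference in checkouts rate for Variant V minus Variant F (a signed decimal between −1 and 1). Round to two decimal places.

Since traffic source is a pre-existing factor (not a product of the variant) and it affects the outcome on its own, it is a confounder. The stratified rates, not the pooled rate, identify the causal effect.
Adjusting over the population distribution of traffic source: 0.384·(0.320−0.562) + 0.333·(0.080−0.220) + 0.283·(0.028−0.134) = -0.170.

-0.17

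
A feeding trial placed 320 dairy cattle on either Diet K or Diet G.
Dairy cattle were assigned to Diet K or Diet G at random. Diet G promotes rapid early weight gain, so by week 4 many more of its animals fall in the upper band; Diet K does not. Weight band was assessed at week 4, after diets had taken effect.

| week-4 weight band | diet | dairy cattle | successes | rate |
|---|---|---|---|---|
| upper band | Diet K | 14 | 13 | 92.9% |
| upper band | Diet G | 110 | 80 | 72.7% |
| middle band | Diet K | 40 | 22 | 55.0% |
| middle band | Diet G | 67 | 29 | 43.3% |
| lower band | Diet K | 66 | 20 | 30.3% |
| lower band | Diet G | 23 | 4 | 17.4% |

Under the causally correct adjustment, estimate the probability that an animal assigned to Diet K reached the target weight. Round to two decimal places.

Week-4 weight band here is a post-treatment variable shaped by the diet; conditioning on it would introduce bias rather than remove it. The overall comparison is the causal one.
So P(outcome | do(Diet K)) is just the pooled rate for Diet K: 55/120 = 0.458.

0.46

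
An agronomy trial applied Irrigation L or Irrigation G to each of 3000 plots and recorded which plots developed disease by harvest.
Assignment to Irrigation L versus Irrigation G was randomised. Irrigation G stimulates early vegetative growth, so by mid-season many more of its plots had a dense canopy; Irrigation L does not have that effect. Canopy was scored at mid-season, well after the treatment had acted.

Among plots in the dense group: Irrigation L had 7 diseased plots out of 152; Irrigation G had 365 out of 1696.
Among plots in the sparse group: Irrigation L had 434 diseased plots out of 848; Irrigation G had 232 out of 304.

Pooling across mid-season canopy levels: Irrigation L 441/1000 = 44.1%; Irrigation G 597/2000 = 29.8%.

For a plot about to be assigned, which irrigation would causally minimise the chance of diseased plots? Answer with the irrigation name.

Irrigation G

The mid-season canopy-specific comparison favours Irrigation L throughout, but the pooled figures favour Irrigation G. The question is whether to condition on mid-season canopy.
Because the irrigation influences mid-season canopy, mid-season canopy is a post-treatment mediator, not a confounder. Stratifying on it would bias the estimate; the causal effect is the crude pooled difference.
Pooled: Irrigation L 44.1% vs Irrigation G 29.8%; Irrigation G is lower overall.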